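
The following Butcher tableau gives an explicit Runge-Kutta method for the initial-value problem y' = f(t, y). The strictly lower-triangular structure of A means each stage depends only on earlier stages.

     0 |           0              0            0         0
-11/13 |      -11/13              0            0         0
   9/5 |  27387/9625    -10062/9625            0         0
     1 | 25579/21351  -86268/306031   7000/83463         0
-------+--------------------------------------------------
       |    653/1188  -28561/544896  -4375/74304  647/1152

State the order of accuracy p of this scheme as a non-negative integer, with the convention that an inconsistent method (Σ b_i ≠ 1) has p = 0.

4

b = (653/1188, -28561/544896, -4375/74304, 647/1152)
c = (0, -11/13, 9/5, 1)
Ac = (0, 0, 774/875, 252/647)
Σ b_i: 653/1188·1 + (-28561/544896)·1 + (-4375/74304)·1 + 647/1152·1 = 1 ✓
b·c: (-28561/544896)·(-11/13) + (-4375/74304)·9/5 + 647/1152·1 = 1/2 ✓
b·c²: (-28561/544896)·121/169 + (-4375/74304)·81/25 + 647/1152·1 = 1/3 ✓
b·Ac: (-4375/74304)·774/875 + 647/1152·252/647 = 1/6 ✓
b·c³: (-28561/544896)·(-1331/2197) + (-4375/74304)·729/125 + 647/1152·1 = 1/4 ✓
b·(c∘Ac): (-4375/74304)·6966/4375 + 647/1152·252/647 = 1/8 ✓
b·Ac²: (-4375/74304)·(-8514/11375) + 647/1152·588/8411 = 1/12 ✓
b·A²c: 647/1152·48/647 = 1/24 ✓; 4 stages ⇒ order 4.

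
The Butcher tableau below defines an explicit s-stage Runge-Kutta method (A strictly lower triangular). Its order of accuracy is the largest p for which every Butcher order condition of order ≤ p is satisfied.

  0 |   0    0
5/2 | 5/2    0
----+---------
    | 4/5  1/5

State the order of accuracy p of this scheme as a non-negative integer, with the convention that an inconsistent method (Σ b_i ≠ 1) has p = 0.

b = (4/5, 1/5)
c = (0, 5/2)
Σ b_i: 4/5·1 + 1/5·1 = 1 ✓
b·c: 1/5·5/2 = 1/2 ✓; 2 stages ⇒ order 2.

2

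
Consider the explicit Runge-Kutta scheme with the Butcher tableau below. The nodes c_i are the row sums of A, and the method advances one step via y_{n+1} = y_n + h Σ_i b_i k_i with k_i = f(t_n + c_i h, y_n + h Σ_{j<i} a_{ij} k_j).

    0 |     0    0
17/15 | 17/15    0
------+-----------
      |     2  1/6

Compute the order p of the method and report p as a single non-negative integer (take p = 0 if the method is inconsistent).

0

b = (2, 1/6)
c = (0, 17/15)
Σ b_i: 2·1 + 1/6·1 = 13/6 ≠ 1 ⇒ order 0.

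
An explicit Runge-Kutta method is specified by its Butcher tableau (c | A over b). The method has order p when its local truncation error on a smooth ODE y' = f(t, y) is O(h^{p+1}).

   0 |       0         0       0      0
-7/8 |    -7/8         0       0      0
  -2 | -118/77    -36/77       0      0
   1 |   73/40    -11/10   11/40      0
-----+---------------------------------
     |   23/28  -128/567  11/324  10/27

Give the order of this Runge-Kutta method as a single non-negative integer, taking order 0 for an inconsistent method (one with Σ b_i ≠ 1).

b = (23/28, -128/567, 11/324, 10/27)
c = (0, -7/8, -2, 1)
Ac = (0, 0, 9/22, 33/80)
Σ b_i: 23/28·1 + (-128/567)·1 + 11/324·1 + 10/27·1 = 1 ✓
b·c: (-128/567)·(-7/8) + 11/324·(-2) + 10/27·1 = 1/2 ✓
b·c²: (-128/567)·49/64 + 11/324·4 + 10/27·1 = 1/3 ✓
b·Ac: 11/324·9/22 + 10/27·33/80 = 1/6 ✓
b·c³: (-128/567)·(-343/512) + 11/324·(-8) + 10/27·1 = 1/4 ✓
b·(c∘Ac): 11/324·(-9/11) + 10/27·33/80 = 1/8 ✓
b·Ac²: 11/324·(-63/176) + 10/27·33/128 = 1/12 ✓
b·A²c: 10/27·9/80 = 1/24 ✓; 4 stages ⇒ order 4.

4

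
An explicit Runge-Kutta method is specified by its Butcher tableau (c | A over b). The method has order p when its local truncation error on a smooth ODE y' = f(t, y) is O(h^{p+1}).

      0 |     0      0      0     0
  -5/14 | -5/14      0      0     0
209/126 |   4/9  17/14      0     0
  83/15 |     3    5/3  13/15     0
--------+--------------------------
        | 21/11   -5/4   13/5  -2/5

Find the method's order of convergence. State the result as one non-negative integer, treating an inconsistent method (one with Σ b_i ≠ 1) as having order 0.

b = (21/11, -5/4, 13/5, -2/5)
c = (0, -5/14, 209/126, 83/15)
Ac = (0, 0, -85/196, 796/945)
Σ b_i: 21/11·1 + (-5/4)·1 + 13/5·1 + (-2/5)·1 = 629/220 ≠ 1 ⇒ order 0.

0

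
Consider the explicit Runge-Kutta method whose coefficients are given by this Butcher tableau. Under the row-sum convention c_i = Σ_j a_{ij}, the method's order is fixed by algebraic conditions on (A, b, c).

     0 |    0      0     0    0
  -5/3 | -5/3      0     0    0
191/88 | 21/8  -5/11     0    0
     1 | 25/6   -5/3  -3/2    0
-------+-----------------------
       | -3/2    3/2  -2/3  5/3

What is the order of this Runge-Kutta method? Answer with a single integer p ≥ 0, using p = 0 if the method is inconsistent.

1

b = (-3/2, 3/2, -2/3, 5/3)
c = (0, -5/3, 191/88, 1)
Ac = (0, 0, 25/33, -757/1584)
Σ b_i: (-3/2)·1 + 3/2·1 + (-2/3)·1 + 5/3·1 = 1 ✓
b·c: 3/2·(-5/3) + (-2/3)·191/88 + 5/3·1 = -301/132 ≠ 1/2 ⇒ order 1.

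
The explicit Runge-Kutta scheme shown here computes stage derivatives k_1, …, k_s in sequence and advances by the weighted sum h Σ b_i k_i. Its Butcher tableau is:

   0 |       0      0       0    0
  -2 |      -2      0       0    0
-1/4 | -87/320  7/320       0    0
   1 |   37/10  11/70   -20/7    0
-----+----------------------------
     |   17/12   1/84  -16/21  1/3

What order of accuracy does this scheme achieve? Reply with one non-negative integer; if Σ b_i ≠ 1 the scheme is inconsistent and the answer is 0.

4

b = (17/12, 1/84, -16/21, 1/3)
c = (0, -2, -1/4, 1)
Ac = (0, 0, -7/160, 2/5)
Σ b_i: 17/12·1 + 1/84·1 + (-16/21)·1 + 1/3·1 = 1 ✓
b·c: 1/84·(-2) + (-16/21)·(-1/4) + 1/3·1 = 1/2 ✓
b·c²: 1/84·4 + (-16/21)·1/16 + 1/3·1 = 1/3 ✓
b·Ac: (-16/21)·(-7/160) + 1/3·2/5 = 1/6 ✓
b·c³: 1/84·(-8) + (-16/21)·(-1/64) + 1/3·1 = 1/4 ✓
b·(c∘Ac): (-16/21)·7/640 + 1/3·2/5 = 1/8 ✓
b·Ac²: (-16/21)·7/80 + 1/3·9/20 = 1/12 ✓
b·A²c: 1/3·1/8 = 1/24 ✓; 4 stages ⇒ order 4.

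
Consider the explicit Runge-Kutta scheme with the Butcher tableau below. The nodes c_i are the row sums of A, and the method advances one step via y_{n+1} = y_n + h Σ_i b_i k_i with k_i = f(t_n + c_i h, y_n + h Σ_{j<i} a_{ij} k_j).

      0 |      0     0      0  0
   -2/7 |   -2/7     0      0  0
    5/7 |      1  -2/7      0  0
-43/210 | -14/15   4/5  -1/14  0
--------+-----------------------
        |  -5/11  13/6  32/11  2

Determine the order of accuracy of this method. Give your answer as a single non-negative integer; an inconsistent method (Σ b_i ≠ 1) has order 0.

0

b = (-5/11, 13/6, 32/11, 2)
c = (0, -2/7, 5/7, -43/210)
Ac = (0, 0, 4/49, -137/490)
Σ b_i: (-5/11)·1 + 13/6·1 + 32/11·1 + 2·1 = 437/66 ≠ 1 ⇒ order 0.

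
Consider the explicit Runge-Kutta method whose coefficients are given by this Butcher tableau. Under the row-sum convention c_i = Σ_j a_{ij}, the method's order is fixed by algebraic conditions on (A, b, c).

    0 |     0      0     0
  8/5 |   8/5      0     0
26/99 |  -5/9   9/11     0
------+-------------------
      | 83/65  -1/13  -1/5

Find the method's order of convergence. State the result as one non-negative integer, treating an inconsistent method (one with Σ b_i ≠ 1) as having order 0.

1

b = (83/65, -1/13, -1/5)
c = (0, 8/5, 26/99)
Ac = (0, 0, 72/55)
Σ b_i: 83/65·1 + (-1/13)·1 + (-1/5)·1 = 1 ✓
b·c: (-1/13)·8/5 + (-1/5)·26/99 = -226/1287 ≠ 1/2 ⇒ order 1.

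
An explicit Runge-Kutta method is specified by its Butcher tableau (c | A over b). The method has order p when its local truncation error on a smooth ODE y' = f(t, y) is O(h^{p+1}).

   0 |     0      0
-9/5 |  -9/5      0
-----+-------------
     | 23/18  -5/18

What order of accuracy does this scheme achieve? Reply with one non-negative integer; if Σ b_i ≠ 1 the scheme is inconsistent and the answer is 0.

2

b = (23/18, -5/18)
c = (0, -9/5)
Σ b_i: 23/18·1 + (-5/18)·1 = 1 ✓
b·c: (-5/18)·(-9/5) = 1/2 ✓; 2 stages ⇒ order 2.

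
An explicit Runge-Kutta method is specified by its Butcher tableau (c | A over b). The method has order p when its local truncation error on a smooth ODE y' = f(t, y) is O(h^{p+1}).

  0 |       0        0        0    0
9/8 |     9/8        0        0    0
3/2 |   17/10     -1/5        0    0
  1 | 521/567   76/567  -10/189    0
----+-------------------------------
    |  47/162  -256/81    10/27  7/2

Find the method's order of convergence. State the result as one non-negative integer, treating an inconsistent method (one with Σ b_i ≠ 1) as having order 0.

b = (47/162, -256/81, 10/27, 7/2)
c = (0, 9/8, 3/2, 1)
Ac = (0, 0, -9/40, 1/14)
Σ b_i: 47/162·1 + (-256/81)·1 + 10/27·1 + 7/2·1 = 1 ✓
b·c: (-256/81)·9/8 + 10/27·3/2 + 7/2·1 = 1/2 ✓
b·c²: (-256/81)·81/64 + 10/27·9/4 + 7/2·1 = 1/3 ✓
b·Ac: 10/27·(-9/40) + 7/2·1/14 = 1/6 ✓
b·c³: (-256/81)·729/512 + 10/27·27/8 + 7/2·1 = 1/4 ✓
b·(c∘Ac): 10/27·(-27/80) + 7/2·1/14 = 1/8 ✓
b·Ac²: 10/27·(-81/320) + 7/2·17/336 = 1/12 ✓
b·A²c: 7/2·1/84 = 1/24 ✓; 4 stages ⇒ order 4.

4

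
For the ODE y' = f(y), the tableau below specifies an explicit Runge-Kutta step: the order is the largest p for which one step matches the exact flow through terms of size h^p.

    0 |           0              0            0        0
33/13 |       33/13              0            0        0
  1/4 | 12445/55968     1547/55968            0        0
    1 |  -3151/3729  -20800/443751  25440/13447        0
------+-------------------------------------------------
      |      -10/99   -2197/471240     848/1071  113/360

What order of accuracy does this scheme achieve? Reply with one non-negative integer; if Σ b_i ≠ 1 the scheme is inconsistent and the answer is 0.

b = (-10/99, -2197/471240, 848/1071, 113/360)
c = (0, 33/13, 1/4, 1)
Ac = (0, 0, 119/1696, 40/113)
Σ b_i: (-10/99)·1 + (-2197/471240)·1 + 848/1071·1 + 113/360·1 = 1 ✓
b·c: (-2197/471240)·33/13 + 848/1071·1/4 + 113/360·1 = 1/2 ✓
b·c²: (-2197/471240)·1089/169 + 848/1071·1/16 + 113/360·1 = 1/3 ✓
b·Ac: 848/1071·119/1696 + 113/360·40/113 = 1/6 ✓
b·c³: (-2197/471240)·35937/2197 + 848/1071·1/64 + 113/360·1 = 1/4 ✓
b·(c∘Ac): 848/1071·119/6784 + 113/360·40/113 = 1/8 ✓
b·Ac²: 848/1071·3927/22048 + 113/360·(-270/1469) = 1/12 ✓
b·A²c: 113/360·15/113 = 1/24 ✓; 4 stages ⇒ order 4.

4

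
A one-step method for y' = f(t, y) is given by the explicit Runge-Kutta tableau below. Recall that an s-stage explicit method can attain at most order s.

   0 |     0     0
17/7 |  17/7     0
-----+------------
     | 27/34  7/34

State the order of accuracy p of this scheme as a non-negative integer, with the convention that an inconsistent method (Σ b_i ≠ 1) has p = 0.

b = (27/34, 7/34)
c = (0, 17/7)
Σ b_i: 27/34·1 + 7/34·1 = 1 ✓
b·c: 7/34·17/7 = 1/2 ✓; 2 stages ⇒ order 2.

2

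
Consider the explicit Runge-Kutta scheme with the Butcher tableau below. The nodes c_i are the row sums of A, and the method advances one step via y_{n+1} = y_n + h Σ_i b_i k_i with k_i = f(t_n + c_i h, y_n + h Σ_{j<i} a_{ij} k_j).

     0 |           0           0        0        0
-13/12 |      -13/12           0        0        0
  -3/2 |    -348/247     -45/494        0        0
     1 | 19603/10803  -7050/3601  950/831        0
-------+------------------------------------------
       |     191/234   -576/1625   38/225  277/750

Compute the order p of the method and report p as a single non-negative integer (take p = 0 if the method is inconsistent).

b = (191/234, -576/1625, 38/225, 277/750)
c = (0, -13/12, -3/2, 1)
Ac = (0, 0, 15/152, 225/554)
Σ b_i: 191/234·1 + (-576/1625)·1 + 38/225·1 + 277/750·1 = 1 ✓
b·c: (-576/1625)·(-13/12) + 38/225·(-3/2) + 277/750·1 = 1/2 ✓
b·c²: (-576/1625)·169/144 + 38/225·9/4 + 277/750·1 = 1/3 ✓
b·Ac: 38/225·15/152 + 277/750·225/554 = 1/6 ✓
b·c³: (-576/1625)·(-2197/1728) + 38/225·(-27/8) + 277/750·1 = 1/4 ✓
b·(c∘Ac): 38/225·(-45/304) + 277/750·225/554 = 1/8 ✓
b·Ac²: 38/225·(-65/608) + 277/750·1825/6648 = 1/12 ✓
b·A²c: 277/750·125/1108 = 1/24 ✓; 4 stages ⇒ order 4.

4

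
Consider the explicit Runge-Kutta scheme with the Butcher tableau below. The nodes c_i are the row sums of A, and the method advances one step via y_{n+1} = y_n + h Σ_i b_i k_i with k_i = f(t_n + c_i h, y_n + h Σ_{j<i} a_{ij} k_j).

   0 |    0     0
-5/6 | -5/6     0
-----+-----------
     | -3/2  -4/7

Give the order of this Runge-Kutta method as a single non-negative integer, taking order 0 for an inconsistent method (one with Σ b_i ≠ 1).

b = (-3/2, -4/7)
c = (0, -5/6)
Σ b_i: (-3/2)·1 + (-4/7)·1 = -29/14 ≠ 1 ⇒ order 0.

0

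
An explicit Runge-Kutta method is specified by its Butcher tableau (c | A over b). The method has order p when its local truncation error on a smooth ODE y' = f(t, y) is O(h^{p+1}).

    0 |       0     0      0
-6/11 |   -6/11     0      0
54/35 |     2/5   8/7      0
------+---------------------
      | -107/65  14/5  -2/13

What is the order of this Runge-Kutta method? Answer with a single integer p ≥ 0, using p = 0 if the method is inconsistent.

b = (-107/65, 14/5, -2/13)
c = (0, -6/11, 54/35)
Ac = (0, 0, -48/77)
Σ b_i: (-107/65)·1 + 14/5·1 + (-2/13)·1 = 1 ✓
b·c: 14/5·(-6/11) + (-2/13)·54/35 = -8832/5005 ≠ 1/2 ⇒ order 1.

1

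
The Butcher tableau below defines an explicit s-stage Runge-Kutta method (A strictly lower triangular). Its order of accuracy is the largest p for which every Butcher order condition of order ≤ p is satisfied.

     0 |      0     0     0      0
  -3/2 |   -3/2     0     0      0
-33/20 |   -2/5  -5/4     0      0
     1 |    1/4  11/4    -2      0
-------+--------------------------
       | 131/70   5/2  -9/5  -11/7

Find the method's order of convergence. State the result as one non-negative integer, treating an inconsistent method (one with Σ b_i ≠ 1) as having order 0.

1

b = (131/70, 5/2, -9/5, -11/7)
c = (0, -3/2, -33/20, 1)
Ac = (0, 0, 15/8, -33/40)
Σ b_i: 131/70·1 + 5/2·1 + (-9/5)·1 + (-11/7)·1 = 1 ✓
b·c: 5/2·(-3/2) + (-9/5)·(-33/20) + (-11/7)·1 = -823/350 ≠ 1/2 ⇒ order 1.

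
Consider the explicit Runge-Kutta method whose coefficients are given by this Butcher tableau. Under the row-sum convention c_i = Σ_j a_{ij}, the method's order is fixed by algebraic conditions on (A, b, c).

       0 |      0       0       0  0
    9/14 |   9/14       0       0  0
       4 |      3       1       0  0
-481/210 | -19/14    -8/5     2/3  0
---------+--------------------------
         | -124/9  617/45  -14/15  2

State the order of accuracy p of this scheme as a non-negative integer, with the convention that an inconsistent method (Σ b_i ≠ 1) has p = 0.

2

b = (-124/9, 617/45, -14/15, 2)
c = (0, 9/14, 4, -481/210)
Ac = (0, 0, 9/14, 172/105)
Σ b_i: (-124/9)·1 + 617/45·1 + (-14/15)·1 + 2·1 = 1 ✓
b·c: 617/45·9/14 + (-14/15)·4 + 2·(-481/210) = 1/2 ✓
b·c²: 617/45·81/196 + (-14/15)·16 + 2·231361/44100 = 1103/900 ≠ 1/3 ⇒ order 2.
b·Ac: (-14/15)·9/14 + 2·172/105 = 281/105 ≠ 1/6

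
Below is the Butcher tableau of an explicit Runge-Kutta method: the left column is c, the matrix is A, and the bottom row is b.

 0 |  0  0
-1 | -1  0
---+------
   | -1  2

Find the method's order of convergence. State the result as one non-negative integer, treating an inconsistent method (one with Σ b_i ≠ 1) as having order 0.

b = (-1, 2)
c = (0, -1)
Σ b_i: (-1)·1 + 2·1 = 1 ✓
b·c: 2·(-1) = -2 ≠ 1/2 ⇒ order 1.

1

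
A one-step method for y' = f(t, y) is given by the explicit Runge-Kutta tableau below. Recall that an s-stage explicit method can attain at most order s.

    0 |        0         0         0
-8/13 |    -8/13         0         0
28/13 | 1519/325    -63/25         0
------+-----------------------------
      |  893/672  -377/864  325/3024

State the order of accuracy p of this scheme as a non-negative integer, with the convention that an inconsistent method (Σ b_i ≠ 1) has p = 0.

3

b = (893/672, -377/864, 325/3024)
c = (0, -8/13, 28/13)
Ac = (0, 0, 504/325)
Σ b_i: 893/672·1 + (-377/864)·1 + 325/3024·1 = 1 ✓
b·c: (-377/864)·(-8/13) + 325/3024·28/13 = 1/2 ✓
b·c²: (-377/864)·64/169 + 325/3024·784/169 = 1/3 ✓
b·Ac: 325/3024·504/325 = 1/6 ✓; 3 stages ⇒ order 3.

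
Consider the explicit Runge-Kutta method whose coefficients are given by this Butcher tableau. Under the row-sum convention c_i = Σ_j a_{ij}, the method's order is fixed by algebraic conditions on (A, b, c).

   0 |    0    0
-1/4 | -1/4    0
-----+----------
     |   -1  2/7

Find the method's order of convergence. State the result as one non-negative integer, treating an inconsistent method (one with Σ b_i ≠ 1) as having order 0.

0

b = (-1, 2/7)
c = (0, -1/4)
Σ b_i: (-1)·1 + 2/7·1 = -5/7 ≠ 1 ⇒ order 0.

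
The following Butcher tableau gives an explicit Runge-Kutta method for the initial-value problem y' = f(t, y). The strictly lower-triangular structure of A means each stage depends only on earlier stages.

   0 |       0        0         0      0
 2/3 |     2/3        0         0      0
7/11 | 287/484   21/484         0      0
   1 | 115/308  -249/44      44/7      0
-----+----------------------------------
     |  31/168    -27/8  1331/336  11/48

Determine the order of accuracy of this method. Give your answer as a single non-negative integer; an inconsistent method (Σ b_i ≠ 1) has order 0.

b = (31/168, -27/8, 1331/336, 11/48)
c = (0, 2/3, 7/11, 1)
Ac = (0, 0, 7/242, 5/22)
Σ b_i: 31/168·1 + (-27/8)·1 + 1331/336·1 + 11/48·1 = 1 ✓
b·c: (-27/8)·2/3 + 1331/336·7/11 + 11/48·1 = 1/2 ✓
b·c²: (-27/8)·4/9 + 1331/336·49/121 + 11/48·1 = 1/3 ✓
b·Ac: 1331/336·7/242 + 11/48·5/22 = 1/6 ✓
b·c³: (-27/8)·8/27 + 1331/336·343/1331 + 11/48·1 = 1/4 ✓
b·(c∘Ac): 1331/336·49/2662 + 11/48·5/22 = 1/8 ✓
b·Ac²: 1331/336·7/363 + 11/48·1/33 = 1/12 ✓
b·A²c: 11/48·2/11 = 1/24 ✓; 4 stages ⇒ order 4.

4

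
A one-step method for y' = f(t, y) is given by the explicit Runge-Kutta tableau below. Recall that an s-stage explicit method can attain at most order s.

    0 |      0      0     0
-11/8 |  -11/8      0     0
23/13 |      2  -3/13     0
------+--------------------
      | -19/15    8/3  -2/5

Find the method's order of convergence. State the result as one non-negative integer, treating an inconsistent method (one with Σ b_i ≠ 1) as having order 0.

1

b = (-19/15, 8/3, -2/5)
c = (0, -11/8, 23/13)
Ac = (0, 0, 33/104)
Σ b_i: (-19/15)·1 + 8/3·1 + (-2/5)·1 = 1 ✓
b·c: 8/3·(-11/8) + (-2/5)·23/13 = -853/195 ≠ 1/2 ⇒ order 1.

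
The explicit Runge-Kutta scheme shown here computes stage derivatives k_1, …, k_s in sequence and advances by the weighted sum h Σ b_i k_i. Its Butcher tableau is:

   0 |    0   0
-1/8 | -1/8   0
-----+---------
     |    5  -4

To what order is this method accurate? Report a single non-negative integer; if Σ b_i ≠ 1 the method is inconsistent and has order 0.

2

b = (5, -4)
c = (0, -1/8)
Σ b_i: 5·1 + (-4)·1 = 1 ✓
b·c: (-4)·(-1/8) = 1/2 ✓; 2 stages ⇒ order 2.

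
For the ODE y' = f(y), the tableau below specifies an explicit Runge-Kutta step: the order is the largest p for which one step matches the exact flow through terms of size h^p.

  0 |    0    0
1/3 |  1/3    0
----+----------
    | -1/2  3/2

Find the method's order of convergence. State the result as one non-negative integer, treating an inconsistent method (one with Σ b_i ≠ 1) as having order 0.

2

b = (-1/2, 3/2)
c = (0, 1/3)
Σ b_i: (-1/2)·1 + 3/2·1 = 1 ✓
b·c: 3/2·1/3 = 1/2 ✓; 2 stages ⇒ order 2.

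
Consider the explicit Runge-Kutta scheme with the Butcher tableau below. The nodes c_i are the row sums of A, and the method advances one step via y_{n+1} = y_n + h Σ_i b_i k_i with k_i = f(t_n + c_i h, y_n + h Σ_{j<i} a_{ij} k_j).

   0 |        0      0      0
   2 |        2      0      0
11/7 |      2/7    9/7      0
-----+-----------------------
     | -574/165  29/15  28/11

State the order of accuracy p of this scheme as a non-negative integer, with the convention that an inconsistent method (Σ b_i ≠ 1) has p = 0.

1

b = (-574/165, 29/15, 28/11)
c = (0, 2, 11/7)
Ac = (0, 0, 18/7)
Σ b_i: (-574/165)·1 + 29/15·1 + 28/11·1 = 1 ✓
b·c: 29/15·2 + 28/11·11/7 = 118/15 ≠ 1/2 ⇒ order 1.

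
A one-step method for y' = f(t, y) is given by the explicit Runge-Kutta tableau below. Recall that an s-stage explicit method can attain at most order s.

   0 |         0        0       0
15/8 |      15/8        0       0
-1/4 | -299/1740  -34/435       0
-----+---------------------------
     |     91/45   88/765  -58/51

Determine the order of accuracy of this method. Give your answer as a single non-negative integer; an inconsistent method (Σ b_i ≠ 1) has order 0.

b = (91/45, 88/765, -58/51)
c = (0, 15/8, -1/4)
Ac = (0, 0, -17/116)
Σ b_i: 91/45·1 + 88/765·1 + (-58/51)·1 = 1 ✓
b·c: 88/765·15/8 + (-58/51)·(-1/4) = 1/2 ✓
b·c²: 88/765·225/64 + (-58/51)·1/16 = 1/3 ✓
b·Ac: (-58/51)·(-17/116) = 1/6 ✓; 3 stages ⇒ order 3.

3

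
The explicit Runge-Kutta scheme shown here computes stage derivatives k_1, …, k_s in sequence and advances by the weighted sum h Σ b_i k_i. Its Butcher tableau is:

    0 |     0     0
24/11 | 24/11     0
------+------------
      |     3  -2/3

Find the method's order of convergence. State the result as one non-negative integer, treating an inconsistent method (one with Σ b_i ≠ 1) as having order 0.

b = (3, -2/3)
c = (0, 24/11)
Σ b_i: 3·1 + (-2/3)·1 = 7/3 ≠ 1 ⇒ order 0.

0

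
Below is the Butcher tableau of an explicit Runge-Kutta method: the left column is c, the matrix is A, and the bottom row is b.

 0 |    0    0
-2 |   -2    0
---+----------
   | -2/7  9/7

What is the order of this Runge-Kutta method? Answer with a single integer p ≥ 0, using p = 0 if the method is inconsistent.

1

b = (-2/7, 9/7)
c = (0, -2)
Σ b_i: (-2/7)·1 + 9/7·1 = 1 ✓
b·c: 9/7·(-2) = -18/7 ≠ 1/2 ⇒ order 1.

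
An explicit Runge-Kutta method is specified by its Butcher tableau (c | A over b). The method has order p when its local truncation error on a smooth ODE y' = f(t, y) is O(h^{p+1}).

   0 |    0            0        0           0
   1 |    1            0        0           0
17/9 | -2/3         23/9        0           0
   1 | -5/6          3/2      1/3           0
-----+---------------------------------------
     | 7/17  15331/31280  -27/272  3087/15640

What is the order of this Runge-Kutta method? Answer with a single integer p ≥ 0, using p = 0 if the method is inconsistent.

b = (7/17, 15331/31280, -27/272, 3087/15640)
c = (0, 1, 17/9, 1)
Ac = (0, 0, 23/9, 115/54)
Σ b_i: 7/17·1 + 15331/31280·1 + (-27/272)·1 + 3087/15640·1 = 1 ✓
b·c: 15331/31280·1 + (-27/272)·17/9 + 3087/15640·1 = 1/2 ✓
b·c²: 15331/31280·1 + (-27/272)·289/81 + 3087/15640·1 = 1/3 ✓
b·Ac: (-27/272)·23/9 + 3087/15640·115/54 = 1/6 ✓
b·c³: 15331/31280·1 + (-27/272)·4913/729 + 3087/15640·1 = 1/54 ≠ 1/4 ⇒ order 3.
b·(c∘Ac): (-27/272)·391/81 + 3087/15640·115/54 = -1/17 ≠ 1/8
b·Ac²: (-27/272)·23/9 + 3087/15640·1307/486 = 1721/6210 ≠ 1/12
b·A²c: 3087/15640·23/27 = 343/2040 ≠ 1/24

3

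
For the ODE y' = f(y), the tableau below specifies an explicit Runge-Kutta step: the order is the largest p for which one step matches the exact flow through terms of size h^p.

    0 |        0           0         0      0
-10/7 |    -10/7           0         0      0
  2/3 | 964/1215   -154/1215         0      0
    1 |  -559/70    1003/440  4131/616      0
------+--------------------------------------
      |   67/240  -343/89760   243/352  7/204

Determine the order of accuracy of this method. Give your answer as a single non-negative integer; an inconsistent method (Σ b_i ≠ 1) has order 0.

4

b = (67/240, -343/89760, 243/352, 7/204)
c = (0, -10/7, 2/3, 1)
Ac = (0, 0, 44/243, 17/14)
Σ b_i: 67/240·1 + (-343/89760)·1 + 243/352·1 + 7/204·1 = 1 ✓
b·c: (-343/89760)·(-10/7) + 243/352·2/3 + 7/204·1 = 1/2 ✓
b·c²: (-343/89760)·100/49 + 243/352·4/9 + 7/204·1 = 1/3 ✓
b·Ac: 243/352·44/243 + 7/204·17/14 = 1/6 ✓
b·c³: (-343/89760)·(-1000/343) + 243/352·8/27 + 7/204·1 = 1/4 ✓
b·(c∘Ac): 243/352·88/729 + 7/204·17/14 = 1/8 ✓
b·Ac²: 243/352·(-440/1701) + 7/204·374/49 = 1/12 ✓
b·A²c: 7/204·17/14 = 1/24 ✓; 4 stages ⇒ order 4.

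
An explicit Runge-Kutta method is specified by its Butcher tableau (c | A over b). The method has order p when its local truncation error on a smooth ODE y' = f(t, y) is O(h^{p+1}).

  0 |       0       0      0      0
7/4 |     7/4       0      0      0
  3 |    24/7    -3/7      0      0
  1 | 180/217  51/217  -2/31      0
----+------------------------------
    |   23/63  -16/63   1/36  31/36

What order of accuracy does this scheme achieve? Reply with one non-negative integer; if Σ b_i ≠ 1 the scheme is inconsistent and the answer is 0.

4

b = (23/63, -16/63, 1/36, 31/36)
c = (0, 7/4, 3, 1)
Ac = (0, 0, -3/4, 27/124)
Σ b_i: 23/63·1 + (-16/63)·1 + 1/36·1 + 31/36·1 = 1 ✓
b·c: (-16/63)·7/4 + 1/36·3 + 31/36·1 = 1/2 ✓
b·c²: (-16/63)·49/16 + 1/36·9 + 31/36·1 = 1/3 ✓
b·Ac: 1/36·(-3/4) + 31/36·27/124 = 1/6 ✓
b·c³: (-16/63)·343/64 + 1/36·27 + 31/36·1 = 1/4 ✓
b·(c∘Ac): 1/36·(-9/4) + 31/36·27/124 = 1/8 ✓
b·Ac²: 1/36·(-21/16) + 31/36·69/496 = 1/12 ✓
b·A²c: 31/36·3/62 = 1/24 ✓; 4 stages ⇒ order 4.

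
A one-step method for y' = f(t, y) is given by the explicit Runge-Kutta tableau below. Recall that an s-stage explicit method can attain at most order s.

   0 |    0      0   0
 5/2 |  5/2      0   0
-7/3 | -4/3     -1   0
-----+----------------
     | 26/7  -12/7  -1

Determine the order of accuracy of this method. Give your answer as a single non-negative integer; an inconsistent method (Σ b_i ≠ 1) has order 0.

1

b = (26/7, -12/7, -1)
c = (0, 5/2, -7/3)
Ac = (0, 0, -5/2)
Σ b_i: 26/7·1 + (-12/7)·1 + (-1)·1 = 1 ✓
b·c: (-12/7)·5/2 + (-1)·(-7/3) = -41/21 ≠ 1/2 ⇒ order 1.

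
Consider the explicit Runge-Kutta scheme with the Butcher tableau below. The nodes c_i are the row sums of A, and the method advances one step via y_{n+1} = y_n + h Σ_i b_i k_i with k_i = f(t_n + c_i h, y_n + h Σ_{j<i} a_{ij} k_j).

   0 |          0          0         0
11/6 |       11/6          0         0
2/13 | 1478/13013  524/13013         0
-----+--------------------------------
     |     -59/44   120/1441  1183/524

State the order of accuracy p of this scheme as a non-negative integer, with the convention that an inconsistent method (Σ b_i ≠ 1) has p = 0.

b = (-59/44, 120/1441, 1183/524)
c = (0, 11/6, 2/13)
Ac = (0, 0, 262/3549)
Σ b_i: (-59/44)·1 + 120/1441·1 + 1183/524·1 = 1 ✓
b·c: 120/1441·11/6 + 1183/524·2/13 = 1/2 ✓
b·c²: 120/1441·121/36 + 1183/524·4/169 = 1/3 ✓
b·Ac: 1183/524·262/3549 = 1/6 ✓; 3 stages ⇒ order 3.

3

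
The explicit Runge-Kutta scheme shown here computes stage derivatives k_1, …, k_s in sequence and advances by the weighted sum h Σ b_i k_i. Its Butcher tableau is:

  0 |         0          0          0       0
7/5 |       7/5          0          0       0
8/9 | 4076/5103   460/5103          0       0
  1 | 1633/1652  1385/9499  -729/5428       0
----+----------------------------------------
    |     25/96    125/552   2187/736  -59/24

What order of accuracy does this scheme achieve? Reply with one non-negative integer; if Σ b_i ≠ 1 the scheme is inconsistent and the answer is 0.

b = (25/96, 125/552, 2187/736, -59/24)
c = (0, 7/5, 8/9, 1)
Ac = (0, 0, 92/729, 5/59)
Σ b_i: 25/96·1 + 125/552·1 + 2187/736·1 + (-59/24)·1 = 1 ✓
b·c: 125/552·7/5 + 2187/736·8/9 + (-59/24)·1 = 1/2 ✓
b·c²: 125/552·49/25 + 2187/736·64/81 + (-59/24)·1 = 1/3 ✓
b·Ac: 2187/736·92/729 + (-59/24)·5/59 = 1/6 ✓
b·c³: 125/552·343/125 + 2187/736·512/729 + (-59/24)·1 = 1/4 ✓
b·(c∘Ac): 2187/736·736/6561 + (-59/24)·5/59 = 1/8 ✓
b·Ac²: 2187/736·644/3645 + (-59/24)·53/295 = 1/12 ✓
b·A²c: (-59/24)·(-1/59) = 1/24 ✓; 4 stages ⇒ order 4.

4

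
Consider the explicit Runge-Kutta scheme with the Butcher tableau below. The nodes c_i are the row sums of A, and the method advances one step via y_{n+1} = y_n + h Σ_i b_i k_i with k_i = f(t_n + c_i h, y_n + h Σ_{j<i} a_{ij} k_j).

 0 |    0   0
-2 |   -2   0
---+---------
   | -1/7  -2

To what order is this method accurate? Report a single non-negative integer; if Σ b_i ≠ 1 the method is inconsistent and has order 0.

0

b = (-1/7, -2)
c = (0, -2)
Σ b_i: (-1/7)·1 + (-2)·1 = -15/7 ≠ 1 ⇒ order 0.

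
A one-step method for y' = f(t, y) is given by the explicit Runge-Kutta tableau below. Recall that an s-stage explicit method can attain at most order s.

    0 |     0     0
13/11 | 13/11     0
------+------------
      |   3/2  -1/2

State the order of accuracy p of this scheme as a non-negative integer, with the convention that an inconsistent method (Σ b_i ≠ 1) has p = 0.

1

b = (3/2, -1/2)
c = (0, 13/11)
Σ b_i: 3/2·1 + (-1/2)·1 = 1 ✓
b·c: (-1/2)·13/11 = -13/22 ≠ 1/2 ⇒ order 1.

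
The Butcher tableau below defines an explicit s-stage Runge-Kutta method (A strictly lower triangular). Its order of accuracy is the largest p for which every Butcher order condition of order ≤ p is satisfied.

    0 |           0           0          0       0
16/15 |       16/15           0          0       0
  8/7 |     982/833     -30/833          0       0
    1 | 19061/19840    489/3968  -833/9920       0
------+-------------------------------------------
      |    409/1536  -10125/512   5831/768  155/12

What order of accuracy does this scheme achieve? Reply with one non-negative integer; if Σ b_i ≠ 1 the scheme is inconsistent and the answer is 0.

4

b = (409/1536, -10125/512, 5831/768, 155/12)
c = (0, 16/15, 8/7, 1)
Ac = (0, 0, -32/833, 11/310)
Σ b_i: 409/1536·1 + (-10125/512)·1 + 5831/768·1 + 155/12·1 = 1 ✓
b·c: (-10125/512)·16/15 + 5831/768·8/7 + 155/12·1 = 1/2 ✓
b·c²: (-10125/512)·256/225 + 5831/768·64/49 + 155/12·1 = 1/3 ✓
b·Ac: 5831/768·(-32/833) + 155/12·11/310 = 1/6 ✓
b·c³: (-10125/512)·4096/3375 + 5831/768·512/343 + 155/12·1 = 1/4 ✓
b·(c∘Ac): 5831/768·(-256/5831) + 155/12·11/310 = 1/8 ✓
b·Ac²: 5831/768·(-512/12495) + 155/12·71/2325 = 1/12 ✓
b·A²c: 155/12·1/310 = 1/24 ✓; 4 stages ⇒ order 4.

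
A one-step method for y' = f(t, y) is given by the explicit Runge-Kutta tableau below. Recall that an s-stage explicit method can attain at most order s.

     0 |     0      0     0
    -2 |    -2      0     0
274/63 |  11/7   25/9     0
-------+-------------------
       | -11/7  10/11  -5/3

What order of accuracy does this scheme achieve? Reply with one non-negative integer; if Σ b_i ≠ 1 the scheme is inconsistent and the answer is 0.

0

b = (-11/7, 10/11, -5/3)
c = (0, -2, 274/63)
Ac = (0, 0, -50/9)
Σ b_i: (-11/7)·1 + 10/11·1 + (-5/3)·1 = -538/231 ≠ 1 ⇒ order 0.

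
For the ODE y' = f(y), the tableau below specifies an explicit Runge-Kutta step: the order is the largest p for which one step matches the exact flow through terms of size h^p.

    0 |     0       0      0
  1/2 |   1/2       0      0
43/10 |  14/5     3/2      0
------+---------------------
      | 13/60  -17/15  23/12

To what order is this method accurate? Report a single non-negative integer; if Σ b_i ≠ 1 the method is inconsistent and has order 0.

1

b = (13/60, -17/15, 23/12)
c = (0, 1/2, 43/10)
Ac = (0, 0, 3/4)
Σ b_i: 13/60·1 + (-17/15)·1 + 23/12·1 = 1 ✓
b·c: (-17/15)·1/2 + 23/12·43/10 = 307/40 ≠ 1/2 ⇒ order 1.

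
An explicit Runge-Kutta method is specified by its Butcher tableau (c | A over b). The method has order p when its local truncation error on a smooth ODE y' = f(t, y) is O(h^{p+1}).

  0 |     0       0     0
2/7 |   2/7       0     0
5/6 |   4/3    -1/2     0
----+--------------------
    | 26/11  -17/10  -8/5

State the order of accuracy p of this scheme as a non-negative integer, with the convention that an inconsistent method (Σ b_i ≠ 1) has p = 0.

0

b = (26/11, -17/10, -8/5)
c = (0, 2/7, 5/6)
Ac = (0, 0, -1/7)
Σ b_i: 26/11·1 + (-17/10)·1 + (-8/5)·1 = -103/110 ≠ 1 ⇒ order 0.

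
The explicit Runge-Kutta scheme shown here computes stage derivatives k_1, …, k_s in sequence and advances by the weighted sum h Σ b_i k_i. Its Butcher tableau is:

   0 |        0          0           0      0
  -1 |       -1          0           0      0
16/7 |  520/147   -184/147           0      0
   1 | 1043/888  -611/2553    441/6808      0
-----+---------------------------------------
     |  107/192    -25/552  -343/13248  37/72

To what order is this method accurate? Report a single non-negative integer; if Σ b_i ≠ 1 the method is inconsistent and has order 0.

b = (107/192, -25/552, -343/13248, 37/72)
c = (0, -1, 16/7, 1)
Ac = (0, 0, 184/147, 43/111)
Σ b_i: 107/192·1 + (-25/552)·1 + (-343/13248)·1 + 37/72·1 = 1 ✓
b·c: (-25/552)·(-1) + (-343/13248)·16/7 + 37/72·1 = 1/2 ✓
b·c²: (-25/552)·1 + (-343/13248)·256/49 + 37/72·1 = 1/3 ✓
b·Ac: (-343/13248)·184/147 + 37/72·43/111 = 1/6 ✓
b·c³: (-25/552)·(-1) + (-343/13248)·4096/343 + 37/72·1 = 1/4 ✓
b·(c∘Ac): (-343/13248)·2944/1029 + 37/72·43/111 = 1/8 ✓
b·Ac²: (-343/13248)·(-184/147) + 37/72·11/111 = 1/12 ✓
b·A²c: 37/72·3/37 = 1/24 ✓; 4 stages ⇒ order 4.

4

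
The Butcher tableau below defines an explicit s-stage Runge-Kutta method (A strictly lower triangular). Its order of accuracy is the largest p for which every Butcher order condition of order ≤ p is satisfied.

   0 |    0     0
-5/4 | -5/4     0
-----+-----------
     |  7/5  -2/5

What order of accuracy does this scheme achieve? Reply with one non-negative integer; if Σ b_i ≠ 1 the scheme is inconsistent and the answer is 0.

b = (7/5, -2/5)
c = (0, -5/4)
Σ b_i: 7/5·1 + (-2/5)·1 = 1 ✓
b·c: (-2/5)·(-5/4) = 1/2 ✓; 2 stages ⇒ order 2.

2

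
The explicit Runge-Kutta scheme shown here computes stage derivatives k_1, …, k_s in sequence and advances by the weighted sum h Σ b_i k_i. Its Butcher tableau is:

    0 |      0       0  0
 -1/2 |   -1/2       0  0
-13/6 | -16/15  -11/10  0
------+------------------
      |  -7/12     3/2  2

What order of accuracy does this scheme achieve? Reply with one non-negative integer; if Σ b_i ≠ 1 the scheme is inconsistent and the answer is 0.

0

b = (-7/12, 3/2, 2)
c = (0, -1/2, -13/6)
Ac = (0, 0, 11/20)
Σ b_i: (-7/12)·1 + 3/2·1 + 2·1 = 35/12 ≠ 1 ⇒ order 0.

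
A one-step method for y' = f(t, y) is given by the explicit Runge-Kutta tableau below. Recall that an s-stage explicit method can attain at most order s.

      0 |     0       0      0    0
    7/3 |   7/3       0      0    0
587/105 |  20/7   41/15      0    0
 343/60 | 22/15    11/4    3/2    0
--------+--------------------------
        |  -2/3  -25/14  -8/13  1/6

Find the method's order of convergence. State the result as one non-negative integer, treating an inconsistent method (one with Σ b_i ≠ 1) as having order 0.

0

b = (-2/3, -25/14, -8/13, 1/6)
c = (0, 7/3, 587/105, 343/60)
Ac = (0, 0, 287/45, 6217/420)
Σ b_i: (-2/3)·1 + (-25/14)·1 + (-8/13)·1 + 1/6·1 = -264/91 ≠ 1 ⇒ order 0.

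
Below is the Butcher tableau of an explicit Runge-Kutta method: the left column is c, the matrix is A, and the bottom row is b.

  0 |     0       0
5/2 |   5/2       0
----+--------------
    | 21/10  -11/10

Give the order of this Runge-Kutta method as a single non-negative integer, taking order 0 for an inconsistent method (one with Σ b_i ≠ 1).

b = (21/10, -11/10)
c = (0, 5/2)
Σ b_i: 21/10·1 + (-11/10)·1 = 1 ✓
b·c: (-11/10)·5/2 = -11/4 ≠ 1/2 ⇒ order 1.

1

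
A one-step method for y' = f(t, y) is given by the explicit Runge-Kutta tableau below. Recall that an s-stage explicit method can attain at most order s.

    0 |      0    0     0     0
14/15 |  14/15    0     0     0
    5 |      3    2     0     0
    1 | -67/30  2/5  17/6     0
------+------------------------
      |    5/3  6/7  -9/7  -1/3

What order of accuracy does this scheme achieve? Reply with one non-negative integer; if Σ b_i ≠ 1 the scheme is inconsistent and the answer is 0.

0

b = (5/3, 6/7, -9/7, -1/3)
c = (0, 14/15, 5, 1)
Ac = (0, 0, 28/15, 727/50)
Σ b_i: 5/3·1 + 6/7·1 + (-9/7)·1 + (-1/3)·1 = 19/21 ≠ 1 ⇒ order 0.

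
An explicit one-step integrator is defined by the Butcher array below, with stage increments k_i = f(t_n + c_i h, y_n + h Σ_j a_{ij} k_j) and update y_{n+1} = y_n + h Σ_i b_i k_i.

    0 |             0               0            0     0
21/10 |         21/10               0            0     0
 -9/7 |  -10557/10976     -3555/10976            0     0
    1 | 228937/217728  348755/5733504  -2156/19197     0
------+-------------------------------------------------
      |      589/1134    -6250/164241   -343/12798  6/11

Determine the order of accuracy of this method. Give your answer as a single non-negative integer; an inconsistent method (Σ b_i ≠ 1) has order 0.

b = (589/1134, -6250/164241, -343/12798, 6/11)
c = (0, 21/10, -9/7, 1)
Ac = (0, 0, -2133/3136, 209/768)
Σ b_i: 589/1134·1 + (-6250/164241)·1 + (-343/12798)·1 + 6/11·1 = 1 ✓
b·c: (-6250/164241)·21/10 + (-343/12798)·(-9/7) + 6/11·1 = 1/2 ✓
b·c²: (-6250/164241)·441/100 + (-343/12798)·81/49 + 6/11·1 = 1/3 ✓
b·Ac: (-343/12798)·(-2133/3136) + 6/11·209/768 = 1/6 ✓
b·c³: (-6250/164241)·9261/1000 + (-343/12798)·(-729/343) + 6/11·1 = 1/4 ✓
b·(c∘Ac): (-343/12798)·19197/21952 + 6/11·209/768 = 1/8 ✓
b·Ac²: (-343/12798)·(-6399/4480) + 6/11·1903/23040 = 1/12 ✓
b·A²c: 6/11·11/144 = 1/24 ✓; 4 stages ⇒ order 4.

4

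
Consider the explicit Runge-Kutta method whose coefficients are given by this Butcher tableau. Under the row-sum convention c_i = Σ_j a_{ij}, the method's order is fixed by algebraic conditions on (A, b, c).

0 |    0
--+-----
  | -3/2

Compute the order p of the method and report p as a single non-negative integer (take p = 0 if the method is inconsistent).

b = (-3/2)
c = (0)
Σ b_i: (-3/2)·1 = -3/2 ≠ 1 ⇒ order 0.

0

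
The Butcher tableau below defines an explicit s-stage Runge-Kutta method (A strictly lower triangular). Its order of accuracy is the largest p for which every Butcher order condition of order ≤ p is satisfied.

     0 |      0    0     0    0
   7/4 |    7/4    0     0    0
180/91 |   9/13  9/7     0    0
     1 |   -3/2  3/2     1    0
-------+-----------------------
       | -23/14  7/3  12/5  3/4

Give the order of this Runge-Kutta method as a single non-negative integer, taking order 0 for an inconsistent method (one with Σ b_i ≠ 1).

0

b = (-23/14, 7/3, 12/5, 3/4)
c = (0, 7/4, 180/91, 1)
Ac = (0, 0, 9/4, 3351/728)
Σ b_i: (-23/14)·1 + 7/3·1 + 12/5·1 + 3/4·1 = 1613/420 ≠ 1 ⇒ order 0.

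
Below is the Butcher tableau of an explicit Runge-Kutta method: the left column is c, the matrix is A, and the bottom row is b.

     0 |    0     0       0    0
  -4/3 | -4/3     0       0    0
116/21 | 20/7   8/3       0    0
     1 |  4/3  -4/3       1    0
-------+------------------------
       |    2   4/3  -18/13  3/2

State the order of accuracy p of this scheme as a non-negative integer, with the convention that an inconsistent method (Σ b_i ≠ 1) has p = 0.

0

b = (2, 4/3, -18/13, 3/2)
c = (0, -4/3, 116/21, 1)
Ac = (0, 0, -32/9, 460/63)
Σ b_i: 2·1 + 4/3·1 + (-18/13)·1 + 3/2·1 = 269/78 ≠ 1 ⇒ order 0.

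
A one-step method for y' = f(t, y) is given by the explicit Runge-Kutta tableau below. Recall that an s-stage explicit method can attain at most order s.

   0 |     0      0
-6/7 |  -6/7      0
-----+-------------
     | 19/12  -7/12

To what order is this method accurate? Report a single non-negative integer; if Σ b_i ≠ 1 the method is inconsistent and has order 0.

2

b = (19/12, -7/12)
c = (0, -6/7)
Σ b_i: 19/12·1 + (-7/12)·1 = 1 ✓
b·c: (-7/12)·(-6/7) = 1/2 ✓; 2 stages ⇒ order 2.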